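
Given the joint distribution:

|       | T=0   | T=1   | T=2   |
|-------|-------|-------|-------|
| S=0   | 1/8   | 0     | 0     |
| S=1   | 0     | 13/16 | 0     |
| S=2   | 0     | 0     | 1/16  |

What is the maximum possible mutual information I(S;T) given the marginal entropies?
The upper bound on mutual information is I(S;T) ≤ min(H(S), H(T)).

Marginal P(S) (row sums):
  P(S=0) = 1/8 + 0 + 0 = 1/8
  P(S=1) = 0 + 13/16 + 0 = 13/16
  P(S=2) = 0 + 0 + 1/16 = 1/16
Marginal P(T) (column sums):
  P(T=0) = 1/8 + 0 + 0 = 1/8
  P(T=1) = 0 + 13/16 + 0 = 13/16
  P(T=2) = 0 + 0 + 1/16 = 1/16

H(S) = -[(1/8)·log₂(1/8) + (13/16)·log₂(13/16) + (1/16)·log₂(1/16)]
  = 0.3750 + 0.2434 + 0.2500
  = 0.8684 bits
H(T) = -[(1/8)·log₂(1/8) + (13/16)·log₂(13/16) + (1/16)·log₂(1/16)]
  = 0.3750 + 0.2434 + 0.2500
  = 0.8684 bits

Maximum possible I(S;T) = min(0.8684, 0.8684) = 0.8684 bits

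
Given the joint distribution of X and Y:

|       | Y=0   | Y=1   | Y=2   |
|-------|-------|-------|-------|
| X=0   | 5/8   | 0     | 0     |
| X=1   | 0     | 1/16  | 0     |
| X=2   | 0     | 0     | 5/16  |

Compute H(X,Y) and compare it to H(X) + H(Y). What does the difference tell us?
Marginal P(X) (row sums):
  P(X=0) = 5/8 + 0 + 0 = 5/8
  P(X=1) = 0 + 1/16 + 0 = 1/16
  P(X=2) = 0 + 0 + 5/16 = 5/16
Marginal P(Y) (column sums):
  P(Y=0) = 5/8 + 0 + 0 = 5/8
  P(Y=1) = 0 + 1/16 + 0 = 1/16
  P(Y=2) = 0 + 0 + 5/16 = 5/16

H(X,Y) = -[(5/8)·log₂(5/8) + (1/16)·log₂(1/16) + (5/16)·log₂(5/16)]
  = 0.4238 + 0.2500 + 0.5244
  = 1.1982 bits
H(X) = -[(5/8)·log₂(5/8) + (1/16)·log₂(1/16) + (5/16)·log₂(5/16)]
  = 0.4238 + 0.2500 + 0.5244
  = 1.1982 bits
H(Y) = -[(5/8)·log₂(5/8) + (1/16)·log₂(1/16) + (5/16)·log₂(5/16)]
  = 0.4238 + 0.2500 + 0.5244
  = 1.1982 bits

H(X) + H(Y) = 1.1982 + 1.1982 = 2.3964 bits
Difference: H(X) + H(Y) - H(X,Y) = 2.3964 - 1.1982 = 1.1982 bits = I(X;Y)

The difference is the mutual information; it is positive here, so X and Y are dependent (knowing one reduces uncertainty about the other by 1.1982 bits).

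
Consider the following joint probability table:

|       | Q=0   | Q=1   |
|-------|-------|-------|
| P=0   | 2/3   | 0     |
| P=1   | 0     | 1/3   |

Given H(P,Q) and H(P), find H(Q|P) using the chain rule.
From the chain rule: H(P,Q) = H(P) + H(Q|P)
Therefore: H(Q|P) = H(P,Q) - H(P)

H(P,Q) = -[(2/3)·log₂(2/3) + (1/3)·log₂(1/3)]
  = 0.3900 + 0.5283
  = 0.9183 bits
Marginal P(P) (row sums):
  P(P=0) = 2/3 + 0 = 2/3
  P(P=1) = 0 + 1/3 = 1/3
H(P) = -[(2/3)·log₂(2/3) + (1/3)·log₂(1/3)]
  = 0.3900 + 0.5283
  = 0.9183 bits

H(Q|P) = 0.9183 - 0.9183 = 0.0000 bits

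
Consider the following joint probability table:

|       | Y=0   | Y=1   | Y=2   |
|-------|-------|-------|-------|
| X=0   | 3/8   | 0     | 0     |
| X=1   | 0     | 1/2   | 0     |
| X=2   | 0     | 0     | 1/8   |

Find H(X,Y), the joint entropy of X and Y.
H(X,Y) = -Σ P(X,Y) log₂ P(X,Y), summed over the non-zero cells:
H(X,Y) = -[(3/8)·log₂(3/8) + (1/2)·log₂(1/2) + (1/8)·log₂(1/8)]
  = 0.5306 + 0.5000 + 0.3750
  = 1.4056 bits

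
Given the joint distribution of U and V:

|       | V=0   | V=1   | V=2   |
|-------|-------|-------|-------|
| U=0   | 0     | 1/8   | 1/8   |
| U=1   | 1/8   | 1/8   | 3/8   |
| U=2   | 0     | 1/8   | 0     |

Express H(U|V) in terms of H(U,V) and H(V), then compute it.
H(U|V) = H(U,V) - H(V)

Marginal P(V) (column sums):
  P(V=0) = 0 + 1/8 + 0 = 1/8
  P(V=1) = 1/8 + 1/8 + 1/8 = 3/8
  P(V=2) = 1/8 + 3/8 + 0 = 1/2

H(U,V) = -[(1/8)·log₂(1/8) + (1/8)·log₂(1/8) + (1/8)·log₂(1/8) + (1/8)·log₂(1/8) + (3/8)·log₂(3/8) + (1/8)·log₂(1/8)]
  = 0.3750 + 0.3750 + 0.3750 + 0.3750 + 0.5306 + 0.3750
  = 2.4056 bits
H(V) = -[(1/8)·log₂(1/8) + (3/8)·log₂(3/8) + (1/2)·log₂(1/2)]
  = 0.3750 + 0.5306 + 0.5000
  = 1.4056 bits

H(U|V) = 2.4056 - 1.4056 = 1.0000 bits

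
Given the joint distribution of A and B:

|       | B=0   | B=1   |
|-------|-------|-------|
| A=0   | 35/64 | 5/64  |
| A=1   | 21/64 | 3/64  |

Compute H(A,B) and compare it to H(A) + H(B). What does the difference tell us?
Marginal P(A) (row sums):
  P(A=0) = 35/64 + 5/64 = 5/8
  P(A=1) = 21/64 + 3/64 = 3/8
Marginal P(B) (column sums):
  P(B=0) = 35/64 + 21/64 = 7/8
  P(B=1) = 5/64 + 3/64 = 1/8

H(A,B) = -[(35/64)·log₂(35/64) + (5/64)·log₂(5/64) + (21/64)·log₂(21/64) + (3/64)·log₂(3/64)]
  = 0.4762 + 0.2873 + 0.5275 + 0.2070
  = 1.4980 bits
H(A) = -[(5/8)·log₂(5/8) + (3/8)·log₂(3/8)]
  = 0.4238 + 0.5306
  = 0.9544 bits
H(B) = -[(7/8)·log₂(7/8) + (1/8)·log₂(1/8)]
  = 0.1686 + 0.3750
  = 0.5436 bits

H(A) + H(B) = 0.9544 + 0.5436 = 1.4980 bits
Difference: H(A) + H(B) - H(A,B) = 1.4980 - 1.4980 = 0.0000 bits = I(A;B)

The difference is the mutual information; it is 0 here, so A and B are independent (the joint entropy equals the sum of the marginal entropies).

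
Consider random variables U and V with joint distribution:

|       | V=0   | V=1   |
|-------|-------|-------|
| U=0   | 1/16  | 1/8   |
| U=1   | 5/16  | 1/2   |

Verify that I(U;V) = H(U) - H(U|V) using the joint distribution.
Left side, from I(U;V) = H(U) + H(V) - H(U,V):
Marginal P(U) (row sums):
  P(U=0) = 1/16 + 1/8 = 3/16
  P(U=1) = 5/16 + 1/2 = 13/16
Marginal P(V) (column sums):
  P(V=0) = 1/16 + 5/16 = 3/8
  P(V=1) = 1/8 + 1/2 = 5/8

H(U) = -[(3/16)·log₂(3/16) + (13/16)·log₂(13/16)]
  = 0.4528 + 0.2434
  = 0.6962 bits
H(V) = -[(3/8)·log₂(3/8) + (5/8)·log₂(5/8)]
  = 0.5306 + 0.4238
  = 0.9544 bits
H(U,V) = -[(1/16)·log₂(1/16) + (1/8)·log₂(1/8) + (5/16)·log₂(5/16) + (1/2)·log₂(1/2)]
  = 0.2500 + 0.3750 + 0.5244 + 0.5000
  = 1.6494 bits

I(U;V) = H(U) + H(V) - H(U,V)
  = 0.6962 + 0.9544 - 1.6494
  = 0.0012 bits

Right side, with H(U|V) computed directly from the conditional probabilities:
H(U|V) = -Σ P(U,V)·log₂ P(U|V), where P(U|V) = P(U,V) / P(V)
  (U=0,V=0): P(U|V) = (1/16)/(3/8) = 1/6;  -(1/16)·log₂(1/6) = 0.1616
  (U=0,V=1): P(U|V) = (1/8)/(5/8) = 1/5;  -(1/8)·log₂(1/5) = 0.2902
  (U=1,V=0): P(U|V) = (5/16)/(3/8) = 5/6;  -(5/16)·log₂(5/6) = 0.0822
  (U=1,V=1): P(U|V) = (1/2)/(5/8) = 4/5;  -(1/2)·log₂(4/5) = 0.1610
H(U|V) = 0.1616 + 0.2902 + 0.0822 + 0.1610
  = 0.6950 bits
H(U) - H(U|V) = 0.6962 - 0.6950 = 0.0012 bits

Both sides equal 0.0012 bits, so I(U;V) = H(U) - H(U|V) ✓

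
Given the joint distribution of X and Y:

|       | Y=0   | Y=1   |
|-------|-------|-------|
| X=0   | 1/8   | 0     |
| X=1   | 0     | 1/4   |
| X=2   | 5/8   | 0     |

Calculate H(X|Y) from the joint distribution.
Marginal P(Y) (column sums):
  P(Y=0) = 1/8 + 0 + 5/8 = 3/4
  P(Y=1) = 0 + 1/4 + 0 = 1/4

H(X|Y) = -Σ P(X,Y)·log₂ P(X|Y), where P(X|Y) = P(X,Y) / P(Y)
  (cells with P(X,Y) = 0 contribute 0)
  (X=0,Y=0): P(X|Y) = (1/8)/(3/4) = 1/6;  -(1/8)·log₂(1/6) = 0.3231
  (X=1,Y=1): P(X|Y) = (1/4)/(1/4) = 1;  -(1/4)·log₂(1) = 0.0000
  (X=2,Y=0): P(X|Y) = (5/8)/(3/4) = 5/6;  -(5/8)·log₂(5/6) = 0.1644
H(X|Y) = 0.3231 + 0.0000 + 0.1644
  = 0.4875 bits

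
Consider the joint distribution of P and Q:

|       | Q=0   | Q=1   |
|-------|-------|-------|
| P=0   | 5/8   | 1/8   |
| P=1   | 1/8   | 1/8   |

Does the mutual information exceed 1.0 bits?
Marginal P(P) (row sums):
  P(P=0) = 5/8 + 1/8 = 3/4
  P(P=1) = 1/8 + 1/8 = 1/4
Marginal P(Q) (column sums):
  P(Q=0) = 5/8 + 1/8 = 3/4
  P(Q=1) = 1/8 + 1/8 = 1/4

H(P) = -[(3/4)·log₂(3/4) + (1/4)·log₂(1/4)]
  = 0.3113 + 0.5000
  = 0.8113 bits
H(Q) = -[(3/4)·log₂(3/4) + (1/4)·log₂(1/4)]
  = 0.3113 + 0.5000
  = 0.8113 bits
H(P,Q) = -[(5/8)·log₂(5/8) + (1/8)·log₂(1/8) + (1/8)·log₂(1/8) + (1/8)·log₂(1/8)]
  = 0.4238 + 0.3750 + 0.3750 + 0.3750
  = 1.5488 bits

I(P;Q) = H(P) + H(Q) - H(P,Q)
  = 0.8113 + 0.8113 - 1.5488
  = 0.0738 bits

No. I(P;Q) = 0.0738 bits, which is ≤ 1.0 bits.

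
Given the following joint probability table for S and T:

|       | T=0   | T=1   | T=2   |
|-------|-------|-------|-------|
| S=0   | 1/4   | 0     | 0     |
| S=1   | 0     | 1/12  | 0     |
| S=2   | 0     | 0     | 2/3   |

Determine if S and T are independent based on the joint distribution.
Marginal P(S) (row sums):
  P(S=0) = 1/4 + 0 + 0 = 1/4
  P(S=1) = 0 + 1/12 + 0 = 1/12
  P(S=2) = 0 + 0 + 2/3 = 2/3
Marginal P(T) (column sums):
  P(T=0) = 1/4 + 0 + 0 = 1/4
  P(T=1) = 0 + 1/12 + 0 = 1/12
  P(T=2) = 0 + 0 + 2/3 = 2/3

S and T are independent iff P(S=i,T=j) = P(S=i)·P(T=j) for every cell.
  P(S=0)·P(T=0) = 1/4 × 1/4 = 1/16, but P(S=0,T=0) = 1/4 ✗

No, S and T are not independent. Quantitatively, I(S;T) > 0:

H(S) = -[(1/4)·log₂(1/4) + (1/12)·log₂(1/12) + (2/3)·log₂(2/3)]
  = 0.5000 + 0.2987 + 0.3900
  = 1.1887 bits
H(T) = -[(1/4)·log₂(1/4) + (1/12)·log₂(1/12) + (2/3)·log₂(2/3)]
  = 0.5000 + 0.2987 + 0.3900
  = 1.1887 bits
H(S,T) = -[(1/4)·log₂(1/4) + (1/12)·log₂(1/12) + (2/3)·log₂(2/3)]
  = 0.5000 + 0.2987 + 0.3900
  = 1.1887 bits
I(S;T) = H(S) + H(T) - H(S,T) = 1.1887 + 1.1887 - 1.1887 = 1.1887 bits > 0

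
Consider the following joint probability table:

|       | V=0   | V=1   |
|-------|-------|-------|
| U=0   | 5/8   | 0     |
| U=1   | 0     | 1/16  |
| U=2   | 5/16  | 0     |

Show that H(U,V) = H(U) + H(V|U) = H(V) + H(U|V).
Marginal P(U) (row sums):
  P(U=0) = 5/8 + 0 = 5/8
  P(U=1) = 0 + 1/16 = 1/16
  P(U=2) = 5/16 + 0 = 5/16
Marginal P(V) (column sums):
  P(V=0) = 5/8 + 0 + 5/16 = 15/16
  P(V=1) = 0 + 1/16 + 0 = 1/16

Decomposition 1: H(U) + H(V|U)
H(U) = -[(5/8)·log₂(5/8) + (1/16)·log₂(1/16) + (5/16)·log₂(5/16)]
  = 0.4238 + 0.2500 + 0.5244
  = 1.1982 bits
H(V|U) = -Σ P(U,V)·log₂ P(V|U), where P(V|U) = P(U,V) / P(U)
  (cells with P(U,V) = 0 contribute 0)
  (U=0,V=0): P(V|U) = (5/8)/(5/8) = 1;  -(5/8)·log₂(1) = 0.0000
  (U=1,V=1): P(V|U) = (1/16)/(1/16) = 1;  -(1/16)·log₂(1) = 0.0000
  (U=2,V=0): P(V|U) = (5/16)/(5/16) = 1;  -(5/16)·log₂(1) = 0.0000
H(V|U) = 0.0000 + 0.0000 + 0.0000
  = 0.0000 bits
H(U) + H(V|U) = 1.1982 + 0.0000 = 1.1982 bits

Decomposition 2: H(V) + H(U|V)
H(V) = -[(15/16)·log₂(15/16) + (1/16)·log₂(1/16)]
  = 0.0873 + 0.2500
  = 0.3373 bits
H(U|V) = -Σ P(U,V)·log₂ P(U|V), where P(U|V) = P(U,V) / P(V)
  (cells with P(U,V) = 0 contribute 0)
  (U=0,V=0): P(U|V) = (5/8)/(15/16) = 2/3;  -(5/8)·log₂(2/3) = 0.3656
  (U=1,V=1): P(U|V) = (1/16)/(1/16) = 1;  -(1/16)·log₂(1) = 0.0000
  (U=2,V=0): P(U|V) = (5/16)/(15/16) = 1/3;  -(5/16)·log₂(1/3) = 0.4953
H(U|V) = 0.3656 + 0.0000 + 0.4953
  = 0.8609 bits
H(V) + H(U|V) = 0.3373 + 0.8609 = 1.1982 bits

Direct computation of the joint entropy:
H(U,V) = -[(5/8)·log₂(5/8) + (1/16)·log₂(1/16) + (5/16)·log₂(5/16)]
  = 0.4238 + 0.2500 + 0.5244
  = 1.1982 bits

All three agree: H(U,V) = 1.1982 bits ✓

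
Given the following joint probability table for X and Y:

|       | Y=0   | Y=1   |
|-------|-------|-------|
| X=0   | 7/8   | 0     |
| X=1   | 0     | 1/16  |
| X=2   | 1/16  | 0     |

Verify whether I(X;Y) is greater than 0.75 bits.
Marginal P(X) (row sums):
  P(X=0) = 7/8 + 0 = 7/8
  P(X=1) = 0 + 1/16 = 1/16
  P(X=2) = 1/16 + 0 = 1/16
Marginal P(Y) (column sums):
  P(Y=0) = 7/8 + 0 + 1/16 = 15/16
  P(Y=1) = 0 + 1/16 + 0 = 1/16

H(X) = -[(7/8)·log₂(7/8) + (1/16)·log₂(1/16) + (1/16)·log₂(1/16)]
  = 0.1686 + 0.2500 + 0.2500
  = 0.6686 bits
H(Y) = -[(15/16)·log₂(15/16) + (1/16)·log₂(1/16)]
  = 0.0873 + 0.2500
  = 0.3373 bits
H(X,Y) = -[(7/8)·log₂(7/8) + (1/16)·log₂(1/16) + (1/16)·log₂(1/16)]
  = 0.1686 + 0.2500 + 0.2500
  = 0.6686 bits

I(X;Y) = H(X) + H(Y) - H(X,Y)
  = 0.6686 + 0.3373 - 0.6686
  = 0.3373 bits

No. I(X;Y) = 0.3373 bits, which is ≤ 0.75 bits.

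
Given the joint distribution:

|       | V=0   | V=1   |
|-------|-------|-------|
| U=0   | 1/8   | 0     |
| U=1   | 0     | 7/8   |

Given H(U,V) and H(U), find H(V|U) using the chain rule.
From the chain rule: H(U,V) = H(U) + H(V|U)
Therefore: H(V|U) = H(U,V) - H(U)

H(U,V) = -[(1/8)·log₂(1/8) + (7/8)·log₂(7/8)]
  = 0.3750 + 0.1686
  = 0.5436 bits
Marginal P(U) (row sums):
  P(U=0) = 1/8 + 0 = 1/8
  P(U=1) = 0 + 7/8 = 7/8
H(U) = -[(1/8)·log₂(1/8) + (7/8)·log₂(7/8)]
  = 0.3750 + 0.1686
  = 0.5436 bits

H(V|U) = 0.5436 - 0.5436 = 0.0000 bits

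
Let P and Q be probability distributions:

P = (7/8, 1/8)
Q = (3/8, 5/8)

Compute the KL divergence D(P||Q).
D(P||Q) = Σ P(i) log₂(P(i)/Q(i))
  i=0: (7/8) × log₂((7/8)/(3/8)) = (7/8) × log₂(7/3) = 1.0696
  i=1: (1/8) × log₂((1/8)/(5/8)) = (1/8) × log₂(1/5) = -0.2902
D(P||Q) = 1.0696 - 0.2902
  = 0.7794 bits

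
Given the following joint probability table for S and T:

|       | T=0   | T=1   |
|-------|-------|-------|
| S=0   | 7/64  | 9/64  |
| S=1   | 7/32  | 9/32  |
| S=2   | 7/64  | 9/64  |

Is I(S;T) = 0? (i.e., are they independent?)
Marginal P(S) (row sums):
  P(S=0) = 7/64 + 9/64 = 1/4
  P(S=1) = 7/32 + 9/32 = 1/2
  P(S=2) = 7/64 + 9/64 = 1/4
Marginal P(T) (column sums):
  P(T=0) = 7/64 + 7/32 + 7/64 = 7/16
  P(T=1) = 9/64 + 9/32 + 9/64 = 9/16

S and T are independent iff P(S=i,T=j) = P(S=i)·P(T=j) for every cell.
  P(S=0)·P(T=0) = 1/4 × 7/16 = 7/64 = P(S=0,T=0) ✓
  P(S=0)·P(T=1) = 1/4 × 9/16 = 9/64 = P(S=0,T=1) ✓
  P(S=1)·P(T=0) = 1/2 × 7/16 = 7/32 = P(S=1,T=0) ✓
  P(S=1)·P(T=1) = 1/2 × 9/16 = 9/32 = P(S=1,T=1) ✓
  P(S=2)·P(T=0) = 1/4 × 7/16 = 7/64 = P(S=2,T=0) ✓
  P(S=2)·P(T=1) = 1/4 × 9/16 = 9/64 = P(S=2,T=1) ✓

Yes, S and T are independent: every cell factors, so I(S;T) = 0 bits.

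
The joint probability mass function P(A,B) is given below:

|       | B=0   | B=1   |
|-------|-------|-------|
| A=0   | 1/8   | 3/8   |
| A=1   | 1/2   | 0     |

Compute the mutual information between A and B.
Marginal P(A) (row sums):
  P(A=0) = 1/8 + 3/8 = 1/2
  P(A=1) = 1/2 + 0 = 1/2
Marginal P(B) (column sums):
  P(B=0) = 1/8 + 1/2 = 5/8
  P(B=1) = 3/8 + 0 = 3/8

H(A) = -[(1/2)·log₂(1/2) + (1/2)·log₂(1/2)]
  = 0.5000 + 0.5000
  = 1.0000 bits
H(B) = -[(5/8)·log₂(5/8) + (3/8)·log₂(3/8)]
  = 0.4238 + 0.5306
  = 0.9544 bits
H(A,B) = -[(1/8)·log₂(1/8) + (3/8)·log₂(3/8) + (1/2)·log₂(1/2)]
  = 0.3750 + 0.5306 + 0.5000
  = 1.4056 bits

I(A;B) = H(A) + H(B) - H(A,B)
  = 1.0000 + 0.9544 - 1.4056
  = 0.5488 bits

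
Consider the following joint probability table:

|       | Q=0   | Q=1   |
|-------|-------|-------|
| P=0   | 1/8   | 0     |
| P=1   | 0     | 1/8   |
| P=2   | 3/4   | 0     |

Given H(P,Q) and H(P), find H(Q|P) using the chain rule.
From the chain rule: H(P,Q) = H(P) + H(Q|P)
Therefore: H(Q|P) = H(P,Q) - H(P)

H(P,Q) = -[(1/8)·log₂(1/8) + (1/8)·log₂(1/8) + (3/4)·log₂(3/4)]
  = 0.3750 + 0.3750 + 0.3113
  = 1.0613 bits
Marginal P(P) (row sums):
  P(P=0) = 1/8 + 0 = 1/8
  P(P=1) = 0 + 1/8 = 1/8
  P(P=2) = 3/4 + 0 = 3/4
H(P) = -[(1/8)·log₂(1/8) + (1/8)·log₂(1/8) + (3/4)·log₂(3/4)]
  = 0.3750 + 0.3750 + 0.3113
  = 1.0613 bits

H(Q|P) = 1.0613 - 1.0613 = 0.0000 bits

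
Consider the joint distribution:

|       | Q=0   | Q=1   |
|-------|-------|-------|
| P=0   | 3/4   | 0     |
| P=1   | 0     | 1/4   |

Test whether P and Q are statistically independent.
Marginal P(P) (row sums):
  P(P=0) = 3/4 + 0 = 3/4
  P(P=1) = 0 + 1/4 = 1/4
Marginal P(Q) (column sums):
  P(Q=0) = 3/4 + 0 = 3/4
  P(Q=1) = 0 + 1/4 = 1/4

P and Q are independent iff P(P=i,Q=j) = P(P=i)·P(Q=j) for every cell.
  P(P=0)·P(Q=0) = 3/4 × 3/4 = 9/16, but P(P=0,Q=0) = 3/4 ✗

No, P and Q are not independent. Quantitatively, I(P;Q) > 0:

H(P) = -[(3/4)·log₂(3/4) + (1/4)·log₂(1/4)]
  = 0.3113 + 0.5000
  = 0.8113 bits
H(Q) = -[(3/4)·log₂(3/4) + (1/4)·log₂(1/4)]
  = 0.3113 + 0.5000
  = 0.8113 bits
H(P,Q) = -[(3/4)·log₂(3/4) + (1/4)·log₂(1/4)]
  = 0.3113 + 0.5000
  = 0.8113 bits
I(P;Q) = H(P) + H(Q) - H(P,Q) = 0.8113 + 0.8113 - 0.8113 = 0.8113 bits > 0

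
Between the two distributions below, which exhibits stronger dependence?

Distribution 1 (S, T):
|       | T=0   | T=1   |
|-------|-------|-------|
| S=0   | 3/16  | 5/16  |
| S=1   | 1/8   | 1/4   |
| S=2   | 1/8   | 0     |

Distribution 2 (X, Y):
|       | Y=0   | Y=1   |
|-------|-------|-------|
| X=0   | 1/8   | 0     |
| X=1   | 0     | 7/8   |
Distribution 1 (S, T):
Marginal P(S) (row sums):
  P(S=0) = 3/16 + 5/16 = 1/2
  P(S=1) = 1/8 + 1/4 = 3/8
  P(S=2) = 1/8 + 0 = 1/8
Marginal P(T) (column sums):
  P(T=0) = 3/16 + 1/8 + 1/8 = 7/16
  P(T=1) = 5/16 + 1/4 + 0 = 9/16

H(S) = -[(1/2)·log₂(1/2) + (3/8)·log₂(3/8) + (1/8)·log₂(1/8)]
  = 0.5000 + 0.5306 + 0.3750
  = 1.4056 bits
H(T) = -[(7/16)·log₂(7/16) + (9/16)·log₂(9/16)]
  = 0.5218 + 0.4669
  = 0.9887 bits
H(S,T) = -[(3/16)·log₂(3/16) + (5/16)·log₂(5/16) + (1/8)·log₂(1/8) + (1/4)·log₂(1/4) + (1/8)·log₂(1/8)]
  = 0.4528 + 0.5244 + 0.3750 + 0.5000 + 0.3750
  = 2.2272 bits

I(S;T) = H(S) + H(T) - H(S,T)
  = 1.4056 + 0.9887 - 2.2272
  = 0.1671 bits

Distribution 2 (X, Y):
Marginal P(X) (row sums):
  P(X=0) = 1/8 + 0 = 1/8
  P(X=1) = 0 + 7/8 = 7/8
Marginal P(Y) (column sums):
  P(Y=0) = 1/8 + 0 = 1/8
  P(Y=1) = 0 + 7/8 = 7/8

H(X) = -[(1/8)·log₂(1/8) + (7/8)·log₂(7/8)]
  = 0.3750 + 0.1686
  = 0.5436 bits
H(Y) = -[(1/8)·log₂(1/8) + (7/8)·log₂(7/8)]
  = 0.3750 + 0.1686
  = 0.5436 bits
H(X,Y) = -[(1/8)·log₂(1/8) + (7/8)·log₂(7/8)]
  = 0.3750 + 0.1686
  = 0.5436 bits

I(X;Y) = H(X) + H(Y) - H(X,Y)
  = 0.5436 + 0.5436 - 0.5436
  = 0.5436 bits

I(X;Y) = 0.5436 bits > I(S;T) = 0.1671 bits, so (X, Y) has the higher mutual information (stronger dependence).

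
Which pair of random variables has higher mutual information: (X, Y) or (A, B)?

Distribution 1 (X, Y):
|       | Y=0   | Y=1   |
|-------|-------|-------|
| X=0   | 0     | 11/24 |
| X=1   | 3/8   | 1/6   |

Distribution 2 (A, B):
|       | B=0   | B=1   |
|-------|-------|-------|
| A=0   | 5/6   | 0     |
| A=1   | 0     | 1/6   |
Distribution 1 (X, Y):
Marginal P(X) (row sums):
  P(X=0) = 0 + 11/24 = 11/24
  P(X=1) = 3/8 + 1/6 = 13/24
Marginal P(Y) (column sums):
  P(Y=0) = 0 + 3/8 = 3/8
  P(Y=1) = 11/24 + 1/6 = 5/8

H(X) = -[(11/24)·log₂(11/24) + (13/24)·log₂(13/24)]
  = 0.5159 + 0.4791
  = 0.9950 bits
H(Y) = -[(3/8)·log₂(3/8) + (5/8)·log₂(5/8)]
  = 0.5306 + 0.4238
  = 0.9544 bits
H(X,Y) = -[(11/24)·log₂(11/24) + (3/8)·log₂(3/8) + (1/6)·log₂(1/6)]
  = 0.5159 + 0.5306 + 0.4308
  = 1.4773 bits

I(X;Y) = H(X) + H(Y) - H(X,Y)
  = 0.9950 + 0.9544 - 1.4773
  = 0.4721 bits

Distribution 2 (A, B):
Marginal P(A) (row sums):
  P(A=0) = 5/6 + 0 = 5/6
  P(A=1) = 0 + 1/6 = 1/6
Marginal P(B) (column sums):
  P(B=0) = 5/6 + 0 = 5/6
  P(B=1) = 0 + 1/6 = 1/6

H(A) = -[(5/6)·log₂(5/6) + (1/6)·log₂(1/6)]
  = 0.2192 + 0.4308
  = 0.6500 bits
H(B) = -[(5/6)·log₂(5/6) + (1/6)·log₂(1/6)]
  = 0.2192 + 0.4308
  = 0.6500 bits
H(A,B) = -[(5/6)·log₂(5/6) + (1/6)·log₂(1/6)]
  = 0.2192 + 0.4308
  = 0.6500 bits

I(A;B) = H(A) + H(B) - H(A,B)
  = 0.6500 + 0.6500 - 0.6500
  = 0.6500 bits

I(A;B) = 0.6500 bits > I(X;Y) = 0.4721 bits, so (A, B) has the higher mutual information (stronger dependence).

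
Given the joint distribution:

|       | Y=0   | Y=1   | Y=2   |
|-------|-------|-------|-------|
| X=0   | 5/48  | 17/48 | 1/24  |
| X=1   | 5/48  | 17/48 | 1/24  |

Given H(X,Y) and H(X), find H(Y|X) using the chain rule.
From the chain rule: H(X,Y) = H(X) + H(Y|X)
Therefore: H(Y|X) = H(X,Y) - H(X)

H(X,Y) = -[(5/48)·log₂(5/48) + (17/48)·log₂(17/48) + (1/24)·log₂(1/24) + (5/48)·log₂(5/48) + (17/48)·log₂(17/48) + (1/24)·log₂(1/24)]
  = 0.3399 + 0.5304 + 0.1910 + 0.3399 + 0.5304 + 0.1910
  = 2.1226 bits
Marginal P(X) (row sums):
  P(X=0) = 5/48 + 17/48 + 1/24 = 1/2
  P(X=1) = 5/48 + 17/48 + 1/24 = 1/2
H(X) = -[(1/2)·log₂(1/2) + (1/2)·log₂(1/2)]
  = 0.5000 + 0.5000
  = 1.0000 bits

H(Y|X) = 2.1226 - 1.0000 = 1.1226 bits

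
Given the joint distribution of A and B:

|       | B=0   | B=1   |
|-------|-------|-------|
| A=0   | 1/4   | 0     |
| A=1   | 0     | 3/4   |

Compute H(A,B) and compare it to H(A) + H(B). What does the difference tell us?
Marginal P(A) (row sums):
  P(A=0) = 1/4 + 0 = 1/4
  P(A=1) = 0 + 3/4 = 3/4
Marginal P(B) (column sums):
  P(B=0) = 1/4 + 0 = 1/4
  P(B=1) = 0 + 3/4 = 3/4

H(A,B) = -[(1/4)·log₂(1/4) + (3/4)·log₂(3/4)]
  = 0.5000 + 0.3113
  = 0.8113 bits
H(A) = -[(1/4)·log₂(1/4) + (3/4)·log₂(3/4)]
  = 0.5000 + 0.3113
  = 0.8113 bits
H(B) = -[(1/4)·log₂(1/4) + (3/4)·log₂(3/4)]
  = 0.5000 + 0.3113
  = 0.8113 bits

H(A) + H(B) = 0.8113 + 0.8113 = 1.6226 bits
Difference: H(A) + H(B) - H(A,B) = 1.6226 - 0.8113 = 0.8113 bits = I(A;B)

The difference is the mutual information; it is positive here, so A and B are dependent (knowing one reduces uncertainty about the other by 0.8113 bits).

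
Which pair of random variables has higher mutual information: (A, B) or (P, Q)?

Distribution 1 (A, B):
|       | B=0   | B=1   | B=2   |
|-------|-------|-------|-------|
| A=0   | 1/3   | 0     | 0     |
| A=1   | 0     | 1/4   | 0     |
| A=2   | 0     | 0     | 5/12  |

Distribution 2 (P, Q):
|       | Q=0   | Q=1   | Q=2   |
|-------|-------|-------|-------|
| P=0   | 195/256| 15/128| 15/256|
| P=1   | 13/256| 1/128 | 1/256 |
Distribution 1 (A, B):
Marginal P(A) (row sums):
  P(A=0) = 1/3 + 0 + 0 = 1/3
  P(A=1) = 0 + 1/4 + 0 = 1/4
  P(A=2) = 0 + 0 + 5/12 = 5/12
Marginal P(B) (column sums):
  P(B=0) = 1/3 + 0 + 0 = 1/3
  P(B=1) = 0 + 1/4 + 0 = 1/4
  P(B=2) = 0 + 0 + 5/12 = 5/12

H(A) = -[(1/3)·log₂(1/3) + (1/4)·log₂(1/4) + (5/12)·log₂(5/12)]
  = 0.5283 + 0.5000 + 0.5263
  = 1.5546 bits
H(B) = -[(1/3)·log₂(1/3) + (1/4)·log₂(1/4) + (5/12)·log₂(5/12)]
  = 0.5283 + 0.5000 + 0.5263
  = 1.5546 bits
H(A,B) = -[(1/3)·log₂(1/3) + (1/4)·log₂(1/4) + (5/12)·log₂(5/12)]
  = 0.5283 + 0.5000 + 0.5263
  = 1.5546 bits

I(A;B) = H(A) + H(B) - H(A,B)
  = 1.5546 + 1.5546 - 1.5546
  = 1.5546 bits

Distribution 2 (P, Q):
Marginal P(P) (row sums):
  P(P=0) = 195/256 + 15/128 + 15/256 = 15/16
  P(P=1) = 13/256 + 1/128 + 1/256 = 1/16
Marginal P(Q) (column sums):
  P(Q=0) = 195/256 + 13/256 = 13/16
  P(Q=1) = 15/128 + 1/128 = 1/8
  P(Q=2) = 15/256 + 1/256 = 1/16

H(P) = -[(15/16)·log₂(15/16) + (1/16)·log₂(1/16)]
  = 0.0873 + 0.2500
  = 0.3373 bits
H(Q) = -[(13/16)·log₂(13/16) + (1/8)·log₂(1/8) + (1/16)·log₂(1/16)]
  = 0.2434 + 0.3750 + 0.2500
  = 0.8684 bits
H(P,Q) = -[(195/256)·log₂(195/256) + (15/128)·log₂(15/128) + (15/256)·log₂(15/256) + (13/256)·log₂(13/256) + (1/128)·log₂(1/128) + (1/256)·log₂(1/256)]
  = 0.2991 + 0.3625 + 0.2398 + 0.2183 + 0.0547 + 0.0313
  = 1.2057 bits

I(P;Q) = H(P) + H(Q) - H(P,Q)
  = 0.3373 + 0.8684 - 1.2057
  = 0.0000 bits

I(A;B) = 1.5546 bits > I(P;Q) = 0.0000 bits, so (A, B) has the higher mutual information (stronger dependence).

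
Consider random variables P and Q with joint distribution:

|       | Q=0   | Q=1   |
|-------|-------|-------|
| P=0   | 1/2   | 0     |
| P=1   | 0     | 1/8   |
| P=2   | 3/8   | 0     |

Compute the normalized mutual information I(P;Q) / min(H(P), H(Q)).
Marginal P(P) (row sums):
  P(P=0) = 1/2 + 0 = 1/2
  P(P=1) = 0 + 1/8 = 1/8
  P(P=2) = 3/8 + 0 = 3/8
Marginal P(Q) (column sums):
  P(Q=0) = 1/2 + 0 + 3/8 = 7/8
  P(Q=1) = 0 + 1/8 + 0 = 1/8

H(P) = -[(1/2)·log₂(1/2) + (1/8)·log₂(1/8) + (3/8)·log₂(3/8)]
  = 0.5000 + 0.3750 + 0.5306
  = 1.4056 bits
H(Q) = -[(7/8)·log₂(7/8) + (1/8)·log₂(1/8)]
  = 0.1686 + 0.3750
  = 0.5436 bits
H(P,Q) = -[(1/2)·log₂(1/2) + (1/8)·log₂(1/8) + (3/8)·log₂(3/8)]
  = 0.5000 + 0.3750 + 0.5306
  = 1.4056 bits

I(P;Q) = H(P) + H(Q) - H(P,Q)
  = 1.4056 + 0.5436 - 1.4056
  = 0.5436 bits

min(H(P), H(Q)) = min(1.4056, 0.5436) = 0.5436 bits
Normalized MI = 0.5436 / 0.5436 = 1.0000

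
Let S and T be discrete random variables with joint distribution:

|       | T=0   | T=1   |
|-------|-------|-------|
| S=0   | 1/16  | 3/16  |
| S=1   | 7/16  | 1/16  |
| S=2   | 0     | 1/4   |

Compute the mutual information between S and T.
Marginal P(S) (row sums):
  P(S=0) = 1/16 + 3/16 = 1/4
  P(S=1) = 7/16 + 1/16 = 1/2
  P(S=2) = 0 + 1/4 = 1/4
Marginal P(T) (column sums):
  P(T=0) = 1/16 + 7/16 + 0 = 1/2
  P(T=1) = 3/16 + 1/16 + 1/4 = 1/2

H(S) = -[(1/4)·log₂(1/4) + (1/2)·log₂(1/2) + (1/4)·log₂(1/4)]
  = 0.5000 + 0.5000 + 0.5000
  = 1.5000 bits
H(T) = -[(1/2)·log₂(1/2) + (1/2)·log₂(1/2)]
  = 0.5000 + 0.5000
  = 1.0000 bits
H(S,T) = -[(1/16)·log₂(1/16) + (3/16)·log₂(3/16) + (7/16)·log₂(7/16) + (1/16)·log₂(1/16) + (1/4)·log₂(1/4)]
  = 0.2500 + 0.4528 + 0.5218 + 0.2500 + 0.5000
  = 1.9746 bits

I(S;T) = H(S) + H(T) - H(S,T)
  = 1.5000 + 1.0000 - 1.9746
  = 0.5254 bits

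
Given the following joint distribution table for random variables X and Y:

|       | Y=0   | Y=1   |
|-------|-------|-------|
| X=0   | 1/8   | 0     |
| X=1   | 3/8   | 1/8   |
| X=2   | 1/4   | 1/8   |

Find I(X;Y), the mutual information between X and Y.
Marginal P(X) (row sums):
  P(X=0) = 1/8 + 0 = 1/8
  P(X=1) = 3/8 + 1/8 = 1/2
  P(X=2) = 1/4 + 1/8 = 3/8
Marginal P(Y) (column sums):
  P(Y=0) = 1/8 + 3/8 + 1/4 = 3/4
  P(Y=1) = 0 + 1/8 + 1/8 = 1/4

H(X) = -[(1/8)·log₂(1/8) + (1/2)·log₂(1/2) + (3/8)·log₂(3/8)]
  = 0.3750 + 0.5000 + 0.5306
  = 1.4056 bits
H(Y) = -[(3/4)·log₂(3/4) + (1/4)·log₂(1/4)]
  = 0.3113 + 0.5000
  = 0.8113 bits
H(X,Y) = -[(1/8)·log₂(1/8) + (3/8)·log₂(3/8) + (1/8)·log₂(1/8) + (1/4)·log₂(1/4) + (1/8)·log₂(1/8)]
  = 0.3750 + 0.5306 + 0.3750 + 0.5000 + 0.3750
  = 2.1556 bits

I(X;Y) = H(X) + H(Y) - H(X,Y)
  = 1.4056 + 0.8113 - 2.1556
  = 0.0613 bits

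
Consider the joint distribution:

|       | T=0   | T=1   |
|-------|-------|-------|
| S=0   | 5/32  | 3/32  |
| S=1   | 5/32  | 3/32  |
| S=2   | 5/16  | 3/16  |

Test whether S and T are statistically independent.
Marginal P(S) (row sums):
  P(S=0) = 5/32 + 3/32 = 1/4
  P(S=1) = 5/32 + 3/32 = 1/4
  P(S=2) = 5/16 + 3/16 = 1/2
Marginal P(T) (column sums):
  P(T=0) = 5/32 + 5/32 + 5/16 = 5/8
  P(T=1) = 3/32 + 3/32 + 3/16 = 3/8

S and T are independent iff P(S=i,T=j) = P(S=i)·P(T=j) for every cell.
  P(S=0)·P(T=0) = 1/4 × 5/8 = 5/32 = P(S=0,T=0) ✓
  P(S=0)·P(T=1) = 1/4 × 3/8 = 3/32 = P(S=0,T=1) ✓
  P(S=1)·P(T=0) = 1/4 × 5/8 = 5/32 = P(S=1,T=0) ✓
  P(S=1)·P(T=1) = 1/4 × 3/8 = 3/32 = P(S=1,T=1) ✓
  P(S=2)·P(T=0) = 1/2 × 5/8 = 5/16 = P(S=2,T=0) ✓
  P(S=2)·P(T=1) = 1/2 × 3/8 = 3/16 = P(S=2,T=1) ✓

Yes, S and T are independent: every cell factors, so I(S;T) = 0 bits.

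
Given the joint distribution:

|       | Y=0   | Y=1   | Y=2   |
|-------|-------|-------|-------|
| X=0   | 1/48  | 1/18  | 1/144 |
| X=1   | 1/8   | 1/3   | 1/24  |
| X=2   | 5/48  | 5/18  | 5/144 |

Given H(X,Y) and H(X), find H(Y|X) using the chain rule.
From the chain rule: H(X,Y) = H(X) + H(Y|X)
Therefore: H(Y|X) = H(X,Y) - H(X)

H(X,Y) = -[(1/48)·log₂(1/48) + (1/18)·log₂(1/18) + (1/144)·log₂(1/144) + (1/8)·log₂(1/8) + (1/3)·log₂(1/3) + (1/24)·log₂(1/24) + (5/48)·log₂(5/48) + (5/18)·log₂(5/18) + (5/144)·log₂(5/144)]
  = 0.1164 + 0.2317 + 0.0498 + 0.3750 + 0.5283 + 0.1910 + 0.3399 + 0.5133 + 0.1683
  = 2.5137 bits
Marginal P(X) (row sums):
  P(X=0) = 1/48 + 1/18 + 1/144 = 1/12
  P(X=1) = 1/8 + 1/3 + 1/24 = 1/2
  P(X=2) = 5/48 + 5/18 + 5/144 = 5/12
H(X) = -[(1/12)·log₂(1/12) + (1/2)·log₂(1/2) + (5/12)·log₂(5/12)]
  = 0.2987 + 0.5000 + 0.5263
  = 1.3250 bits

H(Y|X) = 2.5137 - 1.3250 = 1.1887 bits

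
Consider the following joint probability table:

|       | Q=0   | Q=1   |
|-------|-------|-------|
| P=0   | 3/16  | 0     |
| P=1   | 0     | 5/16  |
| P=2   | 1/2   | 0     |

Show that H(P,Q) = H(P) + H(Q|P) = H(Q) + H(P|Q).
Marginal P(P) (row sums):
  P(P=0) = 3/16 + 0 = 3/16
  P(P=1) = 0 + 5/16 = 5/16
  P(P=2) = 1/2 + 0 = 1/2
Marginal P(Q) (column sums):
  P(Q=0) = 3/16 + 0 + 1/2 = 11/16
  P(Q=1) = 0 + 5/16 + 0 = 5/16

Decomposition 1: H(P) + H(Q|P)
H(P) = -[(3/16)·log₂(3/16) + (5/16)·log₂(5/16) + (1/2)·log₂(1/2)]
  = 0.4528 + 0.5244 + 0.5000
  = 1.4772 bits
H(Q|P) = -Σ P(P,Q)·log₂ P(Q|P), where P(Q|P) = P(P,Q) / P(P)
  (cells with P(P,Q) = 0 contribute 0)
  (P=0,Q=0): P(Q|P) = (3/16)/(3/16) = 1;  -(3/16)·log₂(1) = 0.0000
  (P=1,Q=1): P(Q|P) = (5/16)/(5/16) = 1;  -(5/16)·log₂(1) = 0.0000
  (P=2,Q=0): P(Q|P) = (1/2)/(1/2) = 1;  -(1/2)·log₂(1) = 0.0000
H(Q|P) = 0.0000 + 0.0000 + 0.0000
  = 0.0000 bits
H(P) + H(Q|P) = 1.4772 + 0.0000 = 1.4772 bits

Decomposition 2: H(Q) + H(P|Q)
H(Q) = -[(11/16)·log₂(11/16) + (5/16)·log₂(5/16)]
  = 0.3716 + 0.5244
  = 0.8960 bits
H(P|Q) = -Σ P(P,Q)·log₂ P(P|Q), where P(P|Q) = P(P,Q) / P(Q)
  (cells with P(P,Q) = 0 contribute 0)
  (P=0,Q=0): P(P|Q) = (3/16)/(11/16) = 3/11;  -(3/16)·log₂(3/11) = 0.3515
  (P=1,Q=1): P(P|Q) = (5/16)/(5/16) = 1;  -(5/16)·log₂(1) = 0.0000
  (P=2,Q=0): P(P|Q) = (1/2)/(11/16) = 8/11;  -(1/2)·log₂(8/11) = 0.2297
H(P|Q) = 0.3515 + 0.0000 + 0.2297
  = 0.5812 bits
H(Q) + H(P|Q) = 0.8960 + 0.5812 = 1.4772 bits

Direct computation of the joint entropy:
H(P,Q) = -[(3/16)·log₂(3/16) + (5/16)·log₂(5/16) + (1/2)·log₂(1/2)]
  = 0.4528 + 0.5244 + 0.5000
  = 1.4772 bits

All three agree: H(P,Q) = 1.4772 bits ✓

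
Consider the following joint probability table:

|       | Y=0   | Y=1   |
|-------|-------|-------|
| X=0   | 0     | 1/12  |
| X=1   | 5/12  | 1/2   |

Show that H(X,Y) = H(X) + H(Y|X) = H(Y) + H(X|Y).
Marginal P(X) (row sums):
  P(X=0) = 0 + 1/12 = 1/12
  P(X=1) = 5/12 + 1/2 = 11/12
Marginal P(Y) (column sums):
  P(Y=0) = 0 + 5/12 = 5/12
  P(Y=1) = 1/12 + 1/2 = 7/12

Decomposition 1: H(X) + H(Y|X)
H(X) = -[(1/12)·log₂(1/12) + (11/12)·log₂(11/12)]
  = 0.2987 + 0.1151
  = 0.4138 bits
H(Y|X) = -Σ P(X,Y)·log₂ P(Y|X), where P(Y|X) = P(X,Y) / P(X)
  (cells with P(X,Y) = 0 contribute 0)
  (X=0,Y=1): P(Y|X) = (1/12)/(1/12) = 1;  -(1/12)·log₂(1) = 0.0000
  (X=1,Y=0): P(Y|X) = (5/12)/(11/12) = 5/11;  -(5/12)·log₂(5/11) = 0.4740
  (X=1,Y=1): P(Y|X) = (1/2)/(11/12) = 6/11;  -(1/2)·log₂(6/11) = 0.4372
H(Y|X) = 0.0000 + 0.4740 + 0.4372
  = 0.9112 bits
H(X) + H(Y|X) = 0.4138 + 0.9112 = 1.3250 bits

Decomposition 2: H(Y) + H(X|Y)
H(Y) = -[(5/12)·log₂(5/12) + (7/12)·log₂(7/12)]
  = 0.5263 + 0.4536
  = 0.9799 bits
H(X|Y) = -Σ P(X,Y)·log₂ P(X|Y), where P(X|Y) = P(X,Y) / P(Y)
  (cells with P(X,Y) = 0 contribute 0)
  (X=0,Y=1): P(X|Y) = (1/12)/(7/12) = 1/7;  -(1/12)·log₂(1/7) = 0.2339
  (X=1,Y=0): P(X|Y) = (5/12)/(5/12) = 1;  -(5/12)·log₂(1) = 0.0000
  (X=1,Y=1): P(X|Y) = (1/2)/(7/12) = 6/7;  -(1/2)·log₂(6/7) = 0.1112
H(X|Y) = 0.2339 + 0.0000 + 0.1112
  = 0.3451 bits
H(Y) + H(X|Y) = 0.9799 + 0.3451 = 1.3250 bits

Direct computation of the joint entropy:
H(X,Y) = -[(1/12)·log₂(1/12) + (5/12)·log₂(5/12) + (1/2)·log₂(1/2)]
  = 0.2987 + 0.5263 + 0.5000
  = 1.3250 bits

All three agree: H(X,Y) = 1.3250 bits ✓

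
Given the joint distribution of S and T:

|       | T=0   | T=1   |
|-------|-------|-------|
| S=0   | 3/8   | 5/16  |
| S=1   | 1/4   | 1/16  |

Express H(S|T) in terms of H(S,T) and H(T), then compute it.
H(S|T) = H(S,T) - H(T)

Marginal P(T) (column sums):
  P(T=0) = 3/8 + 1/4 = 5/8
  P(T=1) = 5/16 + 1/16 = 3/8

H(S,T) = -[(3/8)·log₂(3/8) + (5/16)·log₂(5/16) + (1/4)·log₂(1/4) + (1/16)·log₂(1/16)]
  = 0.5306 + 0.5244 + 0.5000 + 0.2500
  = 1.8050 bits
H(T) = -[(5/8)·log₂(5/8) + (3/8)·log₂(3/8)]
  = 0.4238 + 0.5306
  = 0.9544 bits

H(S|T) = 1.8050 - 0.9544 = 0.8506 bits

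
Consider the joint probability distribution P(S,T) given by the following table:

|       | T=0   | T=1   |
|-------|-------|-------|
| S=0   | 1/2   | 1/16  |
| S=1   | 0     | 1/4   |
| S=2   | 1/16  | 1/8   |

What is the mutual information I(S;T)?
Marginal P(S) (row sums):
  P(S=0) = 1/2 + 1/16 = 9/16
  P(S=1) = 0 + 1/4 = 1/4
  P(S=2) = 1/16 + 1/8 = 3/16
Marginal P(T) (column sums):
  P(T=0) = 1/2 + 0 + 1/16 = 9/16
  P(T=1) = 1/16 + 1/4 + 1/8 = 7/16

H(S) = -[(9/16)·log₂(9/16) + (1/4)·log₂(1/4) + (3/16)·log₂(3/16)]
  = 0.4669 + 0.5000 + 0.4528
  = 1.4197 bits
H(T) = -[(9/16)·log₂(9/16) + (7/16)·log₂(7/16)]
  = 0.4669 + 0.5218
  = 0.9887 bits
H(S,T) = -[(1/2)·log₂(1/2) + (1/16)·log₂(1/16) + (1/4)·log₂(1/4) + (1/16)·log₂(1/16) + (1/8)·log₂(1/8)]
  = 0.5000 + 0.2500 + 0.5000 + 0.2500 + 0.3750
  = 1.8750 bits

I(S;T) = H(S) + H(T) - H(S,T)
  = 1.4197 + 0.9887 - 1.8750
  = 0.5334 bits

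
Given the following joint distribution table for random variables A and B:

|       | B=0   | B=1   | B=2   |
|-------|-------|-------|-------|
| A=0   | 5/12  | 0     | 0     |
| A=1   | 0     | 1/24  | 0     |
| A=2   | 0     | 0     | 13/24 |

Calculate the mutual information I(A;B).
Marginal P(A) (row sums):
  P(A=0) = 5/12 + 0 + 0 = 5/12
  P(A=1) = 0 + 1/24 + 0 = 1/24
  P(A=2) = 0 + 0 + 13/24 = 13/24
Marginal P(B) (column sums):
  P(B=0) = 5/12 + 0 + 0 = 5/12
  P(B=1) = 0 + 1/24 + 0 = 1/24
  P(B=2) = 0 + 0 + 13/24 = 13/24

H(A) = -[(5/12)·log₂(5/12) + (1/24)·log₂(1/24) + (13/24)·log₂(13/24)]
  = 0.5263 + 0.1910 + 0.4791
  = 1.1964 bits
H(B) = -[(5/12)·log₂(5/12) + (1/24)·log₂(1/24) + (13/24)·log₂(13/24)]
  = 0.5263 + 0.1910 + 0.4791
  = 1.1964 bits
H(A,B) = -[(5/12)·log₂(5/12) + (1/24)·log₂(1/24) + (13/24)·log₂(13/24)]
  = 0.5263 + 0.1910 + 0.4791
  = 1.1964 bits

I(A;B) = H(A) + H(B) - H(A,B)
  = 1.1964 + 1.1964 - 1.1964
  = 1.1964 bits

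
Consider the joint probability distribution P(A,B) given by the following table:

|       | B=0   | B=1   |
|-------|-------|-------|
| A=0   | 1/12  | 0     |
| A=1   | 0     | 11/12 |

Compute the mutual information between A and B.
Marginal P(A) (row sums):
  P(A=0) = 1/12 + 0 = 1/12
  P(A=1) = 0 + 11/12 = 11/12
Marginal P(B) (column sums):
  P(B=0) = 1/12 + 0 = 1/12
  P(B=1) = 0 + 11/12 = 11/12

H(A) = -[(1/12)·log₂(1/12) + (11/12)·log₂(11/12)]
  = 0.2987 + 0.1151
  = 0.4138 bits
H(B) = -[(1/12)·log₂(1/12) + (11/12)·log₂(11/12)]
  = 0.2987 + 0.1151
  = 0.4138 bits
H(A,B) = -[(1/12)·log₂(1/12) + (11/12)·log₂(11/12)]
  = 0.2987 + 0.1151
  = 0.4138 bits

I(A;B) = H(A) + H(B) - H(A,B)
  = 0.4138 + 0.4138 - 0.4138
  = 0.4138 bits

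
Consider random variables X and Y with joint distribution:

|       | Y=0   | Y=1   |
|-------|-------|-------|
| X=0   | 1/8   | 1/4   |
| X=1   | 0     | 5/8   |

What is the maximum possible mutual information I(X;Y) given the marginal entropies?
The upper bound on mutual information is I(X;Y) ≤ min(H(X), H(Y)).

Marginal P(X) (row sums):
  P(X=0) = 1/8 + 1/4 = 3/8
  P(X=1) = 0 + 5/8 = 5/8
Marginal P(Y) (column sums):
  P(Y=0) = 1/8 + 0 = 1/8
  P(Y=1) = 1/4 + 5/8 = 7/8

H(X) = -[(3/8)·log₂(3/8) + (5/8)·log₂(5/8)]
  = 0.5306 + 0.4238
  = 0.9544 bits
H(Y) = -[(1/8)·log₂(1/8) + (7/8)·log₂(7/8)]
  = 0.3750 + 0.1686
  = 0.5436 bits

Maximum possible I(X;Y) = min(0.9544, 0.5436) = 0.5436 bits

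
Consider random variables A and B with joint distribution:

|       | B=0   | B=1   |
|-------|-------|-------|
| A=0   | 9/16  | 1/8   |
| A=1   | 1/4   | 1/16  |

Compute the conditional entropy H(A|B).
Marginal P(B) (column sums):
  P(B=0) = 9/16 + 1/4 = 13/16
  P(B=1) = 1/8 + 1/16 = 3/16

H(A|B) = -Σ P(A,B)·log₂ P(A|B), where P(A|B) = P(A,B) / P(B)
  (A=0,B=0): P(A|B) = (9/16)/(13/16) = 9/13;  -(9/16)·log₂(9/13) = 0.2984
  (A=0,B=1): P(A|B) = (1/8)/(3/16) = 2/3;  -(1/8)·log₂(2/3) = 0.0731
  (A=1,B=0): P(A|B) = (1/4)/(13/16) = 4/13;  -(1/4)·log₂(4/13) = 0.4251
  (A=1,B=1): P(A|B) = (1/16)/(3/16) = 1/3;  -(1/16)·log₂(1/3) = 0.0991
H(A|B) = 0.2984 + 0.0731 + 0.4251 + 0.0991
  = 0.8957 bits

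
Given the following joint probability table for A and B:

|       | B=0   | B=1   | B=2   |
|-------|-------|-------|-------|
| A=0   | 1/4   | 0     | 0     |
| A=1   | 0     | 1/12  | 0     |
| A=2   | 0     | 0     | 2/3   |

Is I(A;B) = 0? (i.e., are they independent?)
Marginal P(A) (row sums):
  P(A=0) = 1/4 + 0 + 0 = 1/4
  P(A=1) = 0 + 1/12 + 0 = 1/12
  P(A=2) = 0 + 0 + 2/3 = 2/3
Marginal P(B) (column sums):
  P(B=0) = 1/4 + 0 + 0 = 1/4
  P(B=1) = 0 + 1/12 + 0 = 1/12
  P(B=2) = 0 + 0 + 2/3 = 2/3

A and B are independent iff P(A=i,B=j) = P(A=i)·P(B=j) for every cell.
  P(A=0)·P(B=0) = 1/4 × 1/4 = 1/16, but P(A=0,B=0) = 1/4 ✗

No, A and B are not independent. Quantitatively, I(A;B) > 0:

H(A) = -[(1/4)·log₂(1/4) + (1/12)·log₂(1/12) + (2/3)·log₂(2/3)]
  = 0.5000 + 0.2987 + 0.3900
  = 1.1887 bits
H(B) = -[(1/4)·log₂(1/4) + (1/12)·log₂(1/12) + (2/3)·log₂(2/3)]
  = 0.5000 + 0.2987 + 0.3900
  = 1.1887 bits
H(A,B) = -[(1/4)·log₂(1/4) + (1/12)·log₂(1/12) + (2/3)·log₂(2/3)]
  = 0.5000 + 0.2987 + 0.3900
  = 1.1887 bits
I(A;B) = H(A) + H(B) - H(A,B) = 1.1887 + 1.1887 - 1.1887 = 1.1887 bits > 0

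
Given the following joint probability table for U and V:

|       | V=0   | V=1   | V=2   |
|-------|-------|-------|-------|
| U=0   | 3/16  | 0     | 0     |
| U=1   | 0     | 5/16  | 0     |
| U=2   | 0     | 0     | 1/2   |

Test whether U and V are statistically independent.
Marginal P(U) (row sums):
  P(U=0) = 3/16 + 0 + 0 = 3/16
  P(U=1) = 0 + 5/16 + 0 = 5/16
  P(U=2) = 0 + 0 + 1/2 = 1/2
Marginal P(V) (column sums):
  P(V=0) = 3/16 + 0 + 0 = 3/16
  P(V=1) = 0 + 5/16 + 0 = 5/16
  P(V=2) = 0 + 0 + 1/2 = 1/2

U and V are independent iff P(U=i,V=j) = P(U=i)·P(V=j) for every cell.
  P(U=0)·P(V=0) = 3/16 × 3/16 = 9/256, but P(U=0,V=0) = 3/16 ✗

No, U and V are not independent. Quantitatively, I(U;V) > 0:

H(U) = -[(3/16)·log₂(3/16) + (5/16)·log₂(5/16) + (1/2)·log₂(1/2)]
  = 0.4528 + 0.5244 + 0.5000
  = 1.4772 bits
H(V) = -[(3/16)·log₂(3/16) + (5/16)·log₂(5/16) + (1/2)·log₂(1/2)]
  = 0.4528 + 0.5244 + 0.5000
  = 1.4772 bits
H(U,V) = -[(3/16)·log₂(3/16) + (5/16)·log₂(5/16) + (1/2)·log₂(1/2)]
  = 0.4528 + 0.5244 + 0.5000
  = 1.4772 bits
I(U;V) = H(U) + H(V) - H(U,V) = 1.4772 + 1.4772 - 1.4772 = 1.4772 bits > 0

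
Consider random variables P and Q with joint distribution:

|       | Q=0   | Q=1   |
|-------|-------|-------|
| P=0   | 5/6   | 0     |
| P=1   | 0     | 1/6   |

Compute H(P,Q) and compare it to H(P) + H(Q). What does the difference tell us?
Marginal P(P) (row sums):
  P(P=0) = 5/6 + 0 = 5/6
  P(P=1) = 0 + 1/6 = 1/6
Marginal P(Q) (column sums):
  P(Q=0) = 5/6 + 0 = 5/6
  P(Q=1) = 0 + 1/6 = 1/6

H(P,Q) = -[(5/6)·log₂(5/6) + (1/6)·log₂(1/6)]
  = 0.2192 + 0.4308
  = 0.6500 bits
H(P) = -[(5/6)·log₂(5/6) + (1/6)·log₂(1/6)]
  = 0.2192 + 0.4308
  = 0.6500 bits
H(Q) = -[(5/6)·log₂(5/6) + (1/6)·log₂(1/6)]
  = 0.2192 + 0.4308
  = 0.6500 bits

H(P) + H(Q) = 0.6500 + 0.6500 = 1.3000 bits
Difference: H(P) + H(Q) - H(P,Q) = 1.3000 - 0.6500 = 0.6500 bits = I(P;Q)

The difference is the mutual information; it is positive here, so P and Q are dependent (knowing one reduces uncertainty about the other by 0.6500 bits).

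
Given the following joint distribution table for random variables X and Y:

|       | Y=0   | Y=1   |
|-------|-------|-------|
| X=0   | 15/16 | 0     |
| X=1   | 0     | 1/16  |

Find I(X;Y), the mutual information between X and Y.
Marginal P(X) (row sums):
  P(X=0) = 15/16 + 0 = 15/16
  P(X=1) = 0 + 1/16 = 1/16
Marginal P(Y) (column sums):
  P(Y=0) = 15/16 + 0 = 15/16
  P(Y=1) = 0 + 1/16 = 1/16

H(X) = -[(15/16)·log₂(15/16) + (1/16)·log₂(1/16)]
  = 0.0873 + 0.2500
  = 0.3373 bits
H(Y) = -[(15/16)·log₂(15/16) + (1/16)·log₂(1/16)]
  = 0.0873 + 0.2500
  = 0.3373 bits
H(X,Y) = -[(15/16)·log₂(15/16) + (1/16)·log₂(1/16)]
  = 0.0873 + 0.2500
  = 0.3373 bits

I(X;Y) = H(X) + H(Y) - H(X,Y)
  = 0.3373 + 0.3373 - 0.3373
  = 0.3373 bits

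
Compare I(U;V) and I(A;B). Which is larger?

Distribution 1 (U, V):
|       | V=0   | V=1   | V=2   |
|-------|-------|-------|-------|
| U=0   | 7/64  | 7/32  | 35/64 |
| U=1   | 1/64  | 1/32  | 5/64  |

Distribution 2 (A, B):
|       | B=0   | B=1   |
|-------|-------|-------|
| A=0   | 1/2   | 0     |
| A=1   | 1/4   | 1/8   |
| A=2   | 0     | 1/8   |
Distribution 1 (U, V):
Marginal P(U) (row sums):
  P(U=0) = 7/64 + 7/32 + 35/64 = 7/8
  P(U=1) = 1/64 + 1/32 + 5/64 = 1/8
Marginal P(V) (column sums):
  P(V=0) = 7/64 + 1/64 = 1/8
  P(V=1) = 7/32 + 1/32 = 1/4
  P(V=2) = 35/64 + 5/64 = 5/8

H(U) = -[(7/8)·log₂(7/8) + (1/8)·log₂(1/8)]
  = 0.1686 + 0.3750
  = 0.5436 bits
H(V) = -[(1/8)·log₂(1/8) + (1/4)·log₂(1/4) + (5/8)·log₂(5/8)]
  = 0.3750 + 0.5000 + 0.4238
  = 1.2988 bits
H(U,V) = -[(7/64)·log₂(7/64) + (7/32)·log₂(7/32) + (35/64)·log₂(35/64) + (1/64)·log₂(1/64) + (1/32)·log₂(1/32) + (5/64)·log₂(5/64)]
  = 0.3492 + 0.4796 + 0.4762 + 0.0938 + 0.1563 + 0.2873
  = 1.8424 bits

I(U;V) = H(U) + H(V) - H(U,V)
  = 0.5436 + 1.2988 - 1.8424
  = 0.0000 bits

Distribution 2 (A, B):
Marginal P(A) (row sums):
  P(A=0) = 1/2 + 0 = 1/2
  P(A=1) = 1/4 + 1/8 = 3/8
  P(A=2) = 0 + 1/8 = 1/8
Marginal P(B) (column sums):
  P(B=0) = 1/2 + 1/4 + 0 = 3/4
  P(B=1) = 0 + 1/8 + 1/8 = 1/4

H(A) = -[(1/2)·log₂(1/2) + (3/8)·log₂(3/8) + (1/8)·log₂(1/8)]
  = 0.5000 + 0.5306 + 0.3750
  = 1.4056 bits
H(B) = -[(3/4)·log₂(3/4) + (1/4)·log₂(1/4)]
  = 0.3113 + 0.5000
  = 0.8113 bits
H(A,B) = -[(1/2)·log₂(1/2) + (1/4)·log₂(1/4) + (1/8)·log₂(1/8) + (1/8)·log₂(1/8)]
  = 0.5000 + 0.5000 + 0.3750 + 0.3750
  = 1.7500 bits

I(A;B) = H(A) + H(B) - H(A,B)
  = 1.4056 + 0.8113 - 1.7500
  = 0.4669 bits

I(A;B) = 0.4669 bits > I(U;V) = 0.0000 bits, so (A, B) has the higher mutual information (stronger dependence).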